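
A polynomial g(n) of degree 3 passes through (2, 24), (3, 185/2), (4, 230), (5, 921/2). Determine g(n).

g(n) = 4n^3 - (3/2)n^2 - 2

Write g(n) = an^3 + bn^2 + cn + d. Substituting each data point gives a linear system:
  8a + 4b + 2c + d = 24
  27a + 9b + 3c + d = 185/2
  64a + 16b + 4c + d = 230
  125a + 25b + 5c + d = 921/2
Solving the system yields a = 4, b = -3/2, c = 0, d = -2.
So g(n) = 4n³ - (3/2)n² - 2.
Check: g(3) = 185/2. ✓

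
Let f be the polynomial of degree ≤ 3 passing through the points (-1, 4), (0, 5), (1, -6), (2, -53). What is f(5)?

Write f(x) = ax^3 + bx^2 + cx + d. Substituting each data point gives a linear system:
  -a + b - c + d = 4
  d = 5
  a + b + c + d = -6
  8a + 4b + 2c + d = -53
Solving the system yields a = -4, b = -6, c = -1, d = 5.
So f(x) = -4x^3 - 6x^2 - x + 5.
Then f(5) = -650.

-650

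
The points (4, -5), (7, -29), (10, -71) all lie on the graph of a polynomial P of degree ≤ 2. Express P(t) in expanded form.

Using the Lagrange interpolation formula with nodes 4, 7, 10:
  L_0(t) = (t - 7)(t - 10) / 18
  L_1(t) = (t - 4)(t - 10) / -9
  L_2(t) = (t - 4)(t - 7) / 18
Then P(t) = -5·L_0(t) - 29·L_1(t) - 71·L_2(t).
Expanding and collecting terms gives P(t) = -t^2 + 3t - 1.
Check: P(7) = -29. ✓

P(t) = -t^2 + 3t - 1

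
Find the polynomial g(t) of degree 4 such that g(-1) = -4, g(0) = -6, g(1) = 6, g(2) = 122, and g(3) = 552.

Write g(t) = at^4 + bt^3 + ct^2 + dt + e. Substituting each data point gives a linear system:
  a - b + c - d + e = -4
  e = -6
  a + b + c + d + e = 6
  16a + 8b + 4c + 2d + e = 122
  81a + 27b + 9c + 3d + e = 552
Solving the system yields a = 5, b = 5, c = 2, d = 0, e = -6.
So g(t) = 5t⁴ + 5t³ + 2t² - 6.
Check: g(1) = 6. ✓

g(t) = 5t^4 + 5t^3 + 2t^2 - 6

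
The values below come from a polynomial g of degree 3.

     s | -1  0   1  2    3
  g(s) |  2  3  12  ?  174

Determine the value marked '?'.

The 4 known points determine the degree-3 polynomial uniquely.
Write g(s) = as^3 + bs^2 + cs + d. Substituting each data point gives a linear system:
  -a + b - c + d = 2
  d = 3
  a + b + c + d = 12
  27a + 9b + 3c + d = 174
Solving the system yields a = 5, b = 4, c = 0, d = 3.
So g(s) = 5s^3 + 4s^2 + 3.
Then g(2) = 59.

59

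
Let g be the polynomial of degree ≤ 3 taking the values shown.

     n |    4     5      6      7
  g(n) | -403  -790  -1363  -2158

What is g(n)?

g(n) = -6n^3 - 3n^2 + 6n + 5

Write g(n) = an^3 + bn^2 + cn + d. Substituting each data point gives a linear system:
  64a + 16b + 4c + d = -403
  125a + 25b + 5c + d = -790
  216a + 36b + 6c + d = -1363
  343a + 49b + 7c + d = -2158
Solving the system yields a = -6, b = -3, c = 6, d = 5.
So g(n) = -6n^3 - 3n^2 + 6n + 5.
Check: g(5) = -790. ✓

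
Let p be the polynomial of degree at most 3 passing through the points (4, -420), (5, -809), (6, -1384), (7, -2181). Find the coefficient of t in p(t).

4

Write p(t) = at^3 + bt^2 + ct + d. Substituting each data point gives a linear system:
  64a + 16b + 4c + d = -420
  125a + 25b + 5c + d = -809
  216a + 36b + 6c + d = -1384
  343a + 49b + 7c + d = -2181
Solving the system yields a = -6, b = -3, c = 4, d = -4.
So p(t) = -6t^3 - 3t^2 + 4t - 4.
The coefficient of t is 4.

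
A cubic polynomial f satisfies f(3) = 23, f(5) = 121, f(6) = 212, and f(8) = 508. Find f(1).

-3

Write f(u) = au^3 + bu^2 + cu + d. Substituting each data point gives a linear system:
  27a + 9b + 3c + d = 23
  125a + 25b + 5c + d = 121
  216a + 36b + 6c + d = 212
  512a + 64b + 8c + d = 508
Solving the system yields a = 1, b = 0, c = 0, d = -4.
So f(u) = u^3 - 4.
Then f(1) = -3.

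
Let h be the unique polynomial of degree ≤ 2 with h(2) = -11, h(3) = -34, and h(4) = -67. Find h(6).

Using the Lagrange interpolation formula with nodes 2, 3, 4:
  L_0(n) = (n - 3)(n - 4) / 2
  L_1(n) = (n - 2)(n - 4) / -1
  L_2(n) = (n - 2)(n - 3) / 2
Then h(n) = -11·L_0(n) - 34·L_1(n) - 67·L_2(n).
Expanding and collecting terms gives h(n) = -5n^2 + 2n + 5.
Evaluating at n = 6: h(6) = -163.

-163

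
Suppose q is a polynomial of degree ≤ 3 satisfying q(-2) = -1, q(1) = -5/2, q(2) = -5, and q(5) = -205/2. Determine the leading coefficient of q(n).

-1

Write q(n) = an^3 + bn^2 + cn + d. Substituting each data point gives a linear system:
  -8a + 4b - 2c + d = -1
  a + b + c + d = -5/2
  8a + 4b + 2c + d = -5
  125a + 25b + 5c + d = -205/2
Solving the system yields a = -1, b = 1/2, c = 3, d = -5.
So q(n) = -n^3 + (1/2)n^2 + 3n - 5.
The leading coefficient is -1.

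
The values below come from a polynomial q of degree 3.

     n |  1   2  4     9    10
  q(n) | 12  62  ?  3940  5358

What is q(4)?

The 4 known points determine the degree-3 polynomial uniquely.
Write q(n) = an^3 + bn^2 + cn + d. Substituting each data point gives a linear system:
  a + b + c + d = 12
  8a + 4b + 2c + d = 62
  729a + 81b + 9c + d = 3940
  1000a + 100b + 10c + d = 5358
Solving the system yields a = 5, b = 3, c = 6, d = -2.
So q(n) = 5n^3 + 3n^2 + 6n - 2.
Then q(4) = 390.

390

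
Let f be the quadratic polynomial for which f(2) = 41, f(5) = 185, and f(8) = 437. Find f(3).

77

Forward differences of the values at u = 2, 5, 8:
  f  : 41  185  437
  Δ  : 144  252
  Δ^2: 108
The second differences are constant, confirming degree 2.
Interpolating (Newton forward form) and evaluating at u = 3 gives f(3) = 77.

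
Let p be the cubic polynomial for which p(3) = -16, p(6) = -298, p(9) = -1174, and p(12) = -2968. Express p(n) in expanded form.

Using the Lagrange interpolation formula with nodes 3, 6, 9, 12:
  L_0(n) = (n - 6)(n - 9)(n - 12) / -162
  L_1(n) = (n - 3)(n - 9)(n - 12) / 54
  L_2(n) = (n - 3)(n - 6)(n - 12) / -54
  L_3(n) = (n - 3)(n - 6)(n - 9) / 162
Then p(n) = -16·L_0(n) - 298·L_1(n) - 1174·L_2(n) - 2968·L_3(n).
Expanding and collecting terms gives p(n) = -2n³ + 3n² + 5n - 4.
Check: p(6) = -298. ✓

p(n) = -2n^3 + 3n^2 + 5n - 4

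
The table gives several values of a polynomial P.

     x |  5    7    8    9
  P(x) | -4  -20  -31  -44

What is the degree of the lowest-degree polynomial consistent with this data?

2

Divided differences on the nodes 5, 7, 8, 9:
  order 0: -4  -20  -31  -44
  order 1: -8  -11  -13
  order 2: -1  -1
  order 3: 0
The order-2 divided differences are all -1 (nonzero) and every higher order vanishes, so the data lies on a polynomial of degree exactly 2.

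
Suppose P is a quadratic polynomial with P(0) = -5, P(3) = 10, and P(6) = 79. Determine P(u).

Using the Lagrange interpolation formula with nodes 0, 3, 6:
  L_0(u) = (u - 3)(u - 6) / 18
  L_1(u) = u(u - 6) / -9
  L_2(u) = u(u - 3) / 18
Then P(u) = -5·L_0(u) + 10·L_1(u) + 79·L_2(u).
Expanding and collecting terms gives P(u) = 3u^2 - 4u - 5.
Check: P(6) = 79. ✓

P(u) = 3u^2 - 4u - 5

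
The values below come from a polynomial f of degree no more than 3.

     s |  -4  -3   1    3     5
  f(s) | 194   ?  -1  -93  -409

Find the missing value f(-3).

The 4 known points determine the degree-3 polynomial uniquely.
Write f(s) = as^3 + bs^2 + cs + d. Substituting each data point gives a linear system:
  -64a + 16b - 4c + d = 194
  a + b + c + d = -1
  27a + 9b + 3c + d = -93
  125a + 25b + 5c + d = -409
Solving the system yields a = -3, b = -1, c = -3, d = 6.
So f(s) = -3s^3 - s^2 - 3s + 6.
Then f(-3) = 87.

87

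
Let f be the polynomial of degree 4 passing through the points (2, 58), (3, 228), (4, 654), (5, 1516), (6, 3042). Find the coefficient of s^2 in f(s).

0

Write f(s) = as^4 + bs^3 + cs^2 + ds + e. Substituting each data point gives a linear system:
  16a + 8b + 4c + 2d + e = 58
  81a + 27b + 9c + 3d + e = 228
  256a + 64b + 16c + 4d + e = 654
  625a + 125b + 25c + 5d + e = 1516
  1296a + 216b + 36c + 6d + e = 3042
Solving the system yields a = 2, b = 2, c = 0, d = 2, e = 6.
So f(s) = 2s^4 + 2s^3 + 2s + 6.
The coefficient of s^2 is 0.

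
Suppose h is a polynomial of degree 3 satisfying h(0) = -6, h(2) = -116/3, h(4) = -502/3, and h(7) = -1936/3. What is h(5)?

Write h(s) = as^3 + bs^2 + cs + d. Substituting each data point gives a linear system:
  d = -6
  8a + 4b + 2c + d = -116/3
  64a + 16b + 4c + d = -502/3
  343a + 49b + 7c + d = -1936/3
Solving the system yields a = -1, b = -6, c = -1/3, d = -6.
So h(s) = -s^3 - 6s^2 - (1/3)s - 6.
Then h(5) = -848/3.

-848/3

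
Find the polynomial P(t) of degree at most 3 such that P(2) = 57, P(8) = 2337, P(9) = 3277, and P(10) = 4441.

Write P(t) = at^3 + bt^2 + ct + d. Substituting each data point gives a linear system:
  8a + 4b + 2c + d = 57
  512a + 64b + 8c + d = 2337
  729a + 81b + 9c + d = 3277
  1000a + 100b + 10c + d = 4441
Solving the system yields a = 4, b = 4, c = 4, d = 1.
So P(t) = 4t³ + 4t² + 4t + 1.
Check: P(8) = 2337. ✓

P(t) = 4t^3 + 4t^2 + 4t + 1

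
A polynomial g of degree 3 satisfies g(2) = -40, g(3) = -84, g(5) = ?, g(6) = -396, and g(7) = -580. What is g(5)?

The 4 known points determine the degree-3 polynomial uniquely.
Write g(s) = as^3 + bs^2 + cs + d. Substituting each data point gives a linear system:
  8a + 4b + 2c + d = -40
  27a + 9b + 3c + d = -84
  216a + 36b + 6c + d = -396
  343a + 49b + 7c + d = -580
Solving the system yields a = -1, b = -4, c = -5, d = -6.
So g(s) = -s^3 - 4s^2 - 5s - 6.
Then g(5) = -256.

-256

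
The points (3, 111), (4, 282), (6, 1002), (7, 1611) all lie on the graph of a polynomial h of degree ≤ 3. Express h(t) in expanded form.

Write h(t) = at^3 + bt^2 + ct + d. Substituting each data point gives a linear system:
  27a + 9b + 3c + d = 111
  64a + 16b + 4c + d = 282
  216a + 36b + 6c + d = 1002
  343a + 49b + 7c + d = 1611
Solving the system yields a = 5, b = -2, c = 0, d = -6.
So h(t) = 5t^3 - 2t^2 - 6.
Check: h(7) = 1611. ✓

h(t) = 5t^3 - 2t^2 - 6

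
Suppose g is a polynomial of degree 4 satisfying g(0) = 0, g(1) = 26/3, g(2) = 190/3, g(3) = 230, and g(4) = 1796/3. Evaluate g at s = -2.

Using the Lagrange interpolation formula with nodes 0, 1, 2, 3, 4:
  L_0(s) = (s - 1)(s - 2)(s - 3)(s - 4) / 24
  L_1(s) = s(s - 2)(s - 3)(s - 4) / -6
  L_2(s) = s(s - 1)(s - 3)(s - 4) / 4
  L_3(s) = s(s - 1)(s - 2)(s - 4) / -6
  L_4(s) = s(s - 1)(s - 2)(s - 3) / 24
Then g(s) = 0·L_0(s) + 26/3·L_1(s) + 190/3·L_2(s) + 230·L_3(s) + 1796/3·L_4(s).
Expanding and collecting terms gives g(s) = s⁴ + 5s³ + s² + (5/3)s.
Evaluating at s = -2: g(-2) = -70/3.

-70/3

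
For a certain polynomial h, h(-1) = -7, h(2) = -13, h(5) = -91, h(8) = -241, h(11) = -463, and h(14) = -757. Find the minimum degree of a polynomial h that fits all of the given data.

Forward differences of the values at s = -1, 2, 5, 8, 11, 14:
  h  : -7  -13  -91  -241  -463  -757
  Δ  : -6  -78  -150  -222  -294
  Δ^2: -72  -72  -72  -72
  Δ^3: 0  0  0
  Δ^4: 0  0
  Δ^5: 0
The second differences are constant (-72) and nonzero, while all higher differences vanish, so the minimal degree is 2.

2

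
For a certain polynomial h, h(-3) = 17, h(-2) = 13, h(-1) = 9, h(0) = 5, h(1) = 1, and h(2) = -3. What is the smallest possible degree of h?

Forward differences of the values at n = -3, -2, -1, 0, 1, 2:
  h  : 17  13  9  5  1  -3
  Δ  : -4  -4  -4  -4  -4
  Δ^2: 0  0  0  0
  Δ^3: 0  0  0
  Δ^4: 0  0
  Δ^5: 0
The first differences are constant (-4) and nonzero, while all higher differences vanish, so the minimal degree is 1.

1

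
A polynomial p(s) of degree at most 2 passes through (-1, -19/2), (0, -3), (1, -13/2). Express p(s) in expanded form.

Using the Lagrange interpolation formula with nodes -1, 0, 1:
  L_0(s) = s(s - 1) / 2
  L_1(s) = (s + 1)(s - 1) / -1
  L_2(s) = (s + 1)s / 2
Then p(s) = -19/2·L_0(s) - 3·L_1(s) - 13/2·L_2(s).
Expanding and collecting terms gives p(s) = -5s² + (3/2)s - 3.
Check: p(-1) = -19/2. ✓

p(s) = -5s^2 + (3/2)s - 3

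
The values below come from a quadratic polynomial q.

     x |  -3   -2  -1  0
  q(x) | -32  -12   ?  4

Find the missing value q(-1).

0

On equispaced nodes a degree-2 polynomial has vanishing third forward difference, so
  - q(-3) + 3·q(-2) - 3·q(-1) + q(0) = 0.
Substituting the known values and solving for q(-1):
  -3·q(-1) = 0
  q(-1) = 0.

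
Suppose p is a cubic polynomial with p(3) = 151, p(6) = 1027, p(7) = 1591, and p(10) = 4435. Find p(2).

Write p(x) = ax^3 + bx^2 + cx + d. Substituting each data point gives a linear system:
  27a + 9b + 3c + d = 151
  216a + 36b + 6c + d = 1027
  343a + 49b + 7c + d = 1591
  1000a + 100b + 10c + d = 4435
Solving the system yields a = 4, b = 4, c = 4, d = -5.
So p(x) = 4x^3 + 4x^2 + 4x - 5.
Then p(2) = 51.

51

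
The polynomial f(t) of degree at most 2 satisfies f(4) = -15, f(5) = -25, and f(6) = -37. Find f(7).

-51

Write f(t) = at^2 + bt + c. Substituting each data point gives a linear system:
  16a + 4b + c = -15
  25a + 5b + c = -25
  36a + 6b + c = -37
Solving the system yields a = -1, b = -1, c = 5.
So f(t) = -t^2 - t + 5.
Then f(7) = -51.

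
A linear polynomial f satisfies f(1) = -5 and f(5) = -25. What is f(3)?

Using the Lagrange interpolation formula with nodes 1, 5:
  L_0(x) = (x - 5) / -4
  L_1(x) = (x - 1) / 4
Then f(x) = -5·L_0(x) - 25·L_1(x).
Expanding and collecting terms gives f(x) = -5x.
Evaluating at x = 3: f(3) = -15.

-15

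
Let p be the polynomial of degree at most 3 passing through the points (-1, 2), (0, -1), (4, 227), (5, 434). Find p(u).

Using the Lagrange interpolation formula with nodes -1, 0, 4, 5:
  L_0(u) = u(u - 4)(u - 5) / -30
  L_1(u) = (u + 1)(u - 4)(u - 5) / 20
  L_2(u) = (u + 1)u(u - 5) / -20
  L_3(u) = (u + 1)u(u - 4) / 30
Then p(u) = 2·L_0(u) - 1·L_1(u) + 227·L_2(u) + 434·L_3(u).
Expanding and collecting terms gives p(u) = 3u³ + 3u² - 3u - 1.
Check: p(4) = 227. ✓

p(u) = 3u^3 + 3u^2 - 3u - 1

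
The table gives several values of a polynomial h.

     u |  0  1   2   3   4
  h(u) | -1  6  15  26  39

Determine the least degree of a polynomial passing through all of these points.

2

Forward differences of the values at u = 0, 1, 2, 3, 4:
  h  : -1  6  15  26  39
  Δ  : 7  9  11  13
  Δ^2: 2  2  2
  Δ^3: 0  0
  Δ^4: 0
The second differences are constant (2) and nonzero, while all higher differences vanish, so the minimal degree is 2.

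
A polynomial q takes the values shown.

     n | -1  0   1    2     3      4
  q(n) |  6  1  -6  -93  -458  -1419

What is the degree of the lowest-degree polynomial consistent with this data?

Forward differences of the values at n = -1, 0, 1, 2, 3, 4:
  q  : 6  1  -6  -93  -458  -1419
  Δ  : -5  -7  -87  -365  -961
  Δ^2: -2  -80  -278  -596
  Δ^3: -78  -198  -318
  Δ^4: -120  -120
  Δ^5: 0
The fourth differences are constant (-120) and nonzero, while all higher differences vanish, so the minimal degree is 4.

4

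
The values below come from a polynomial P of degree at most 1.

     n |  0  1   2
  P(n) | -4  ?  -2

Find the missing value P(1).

On equispaced nodes a degree-1 polynomial has vanishing second forward difference, so
  P(0) - 2·P(1) + P(2) = 0.
Substituting the known values and solving for P(1):
  -2·P(1) = 6
  P(1) = -3.

-3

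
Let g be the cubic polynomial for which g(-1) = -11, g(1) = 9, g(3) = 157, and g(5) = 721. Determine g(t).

g(t) = 6t^3 - 2t^2 + 4t + 1

Using the Lagrange interpolation formula with nodes -1, 1, 3, 5:
  L_0(t) = (t - 1)(t - 3)(t - 5) / -48
  L_1(t) = (t + 1)(t - 3)(t - 5) / 16
  L_2(t) = (t + 1)(t - 1)(t - 5) / -16
  L_3(t) = (t + 1)(t - 1)(t - 3) / 48
Then g(t) = -11·L_0(t) + 9·L_1(t) + 157·L_2(t) + 721·L_3(t).
Expanding and collecting terms gives g(t) = 6t^3 - 2t^2 + 4t + 1.
Check: g(5) = 721. ✓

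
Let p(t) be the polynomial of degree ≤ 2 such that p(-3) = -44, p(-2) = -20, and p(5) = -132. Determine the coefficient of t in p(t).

-1

Write p(t) = at^2 + bt + c. Substituting each data point gives a linear system:
  9a - 3b + c = -44
  4a - 2b + c = -20
  25a + 5b + c = -132
Solving the system yields a = -5, b = -1, c = -2.
So p(t) = -5t² - t - 2.
The coefficient of t is -1.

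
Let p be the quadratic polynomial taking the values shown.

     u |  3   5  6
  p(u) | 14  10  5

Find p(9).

-22

Write p(u) = au^2 + bu + c. Substituting each data point gives a linear system:
  9a + 3b + c = 14
  25a + 5b + c = 10
  36a + 6b + c = 5
Solving the system yields a = -1, b = 6, c = 5.
So p(u) = -u^2 + 6u + 5.
Then p(9) = -22.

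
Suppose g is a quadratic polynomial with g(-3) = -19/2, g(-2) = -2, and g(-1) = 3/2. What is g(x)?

g(x) = -2x^2 - (5/2)x + 1

Write g(x) = ax^2 + bx + c. Substituting each data point gives a linear system:
  9a - 3b + c = -19/2
  4a - 2b + c = -2
  a - b + c = 3/2
Solving the system yields a = -2, b = -5/2, c = 1.
So g(x) = -2x^2 - (5/2)x + 1.
Check: g(-2) = -2. ✓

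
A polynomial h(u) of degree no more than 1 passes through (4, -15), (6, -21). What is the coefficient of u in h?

-3

Write h(u) = au + b. Substituting each data point gives a linear system:
  4a + b = -15
  6a + b = -21
Solving the system yields a = -3, b = -3.
So h(u) = -3u - 3.
The leading coefficient is -3.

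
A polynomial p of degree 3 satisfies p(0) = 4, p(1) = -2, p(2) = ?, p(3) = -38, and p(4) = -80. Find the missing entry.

The 4 known points determine the degree-3 polynomial uniquely.
Write p(u) = au^3 + bu^2 + cu + d. Substituting each data point gives a linear system:
  d = 4
  a + b + c + d = -2
  27a + 9b + 3c + d = -38
  64a + 16b + 4c + d = -80
Solving the system yields a = -1, b = 0, c = -5, d = 4.
So p(u) = -u³ - 5u + 4.
Then p(2) = -14.

-14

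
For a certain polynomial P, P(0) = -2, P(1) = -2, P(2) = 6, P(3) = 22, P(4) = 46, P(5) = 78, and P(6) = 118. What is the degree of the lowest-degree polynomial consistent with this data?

2

Forward differences of the values at n = 0, 1, 2, 3, 4, 5, 6:
  P  : -2  -2  6  22  46  78  118
  Δ  : 0  8  16  24  32  40
  Δ^2: 8  8  8  8  8
  Δ^3: 0  0  0  0
  Δ^4: 0  0  0
  Δ^5: 0  0
  Δ^6: 0
The second differences are constant (8) and nonzero, while all higher differences vanish, so the minimal degree is 2.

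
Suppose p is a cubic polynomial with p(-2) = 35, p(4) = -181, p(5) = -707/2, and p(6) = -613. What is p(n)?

Write p(n) = an^3 + bn^2 + cn + d. Substituting each data point gives a linear system:
  -8a + 4b - 2c + d = 35
  64a + 16b + 4c + d = -181
  125a + 25b + 5c + d = -707/2
  216a + 36b + 6c + d = -613
Solving the system yields a = -3, b = 3/2, c = -3, d = -1.
So p(n) = -3n^3 + (3/2)n^2 - 3n - 1.
Check: p(6) = -613. ✓

p(n) = -3n^3 + (3/2)n^2 - 3n - 1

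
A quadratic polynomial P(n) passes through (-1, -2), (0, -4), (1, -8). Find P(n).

Using the Lagrange interpolation formula with nodes -1, 0, 1:
  L_0(n) = n(n - 1) / 2
  L_1(n) = (n + 1)(n - 1) / -1
  L_2(n) = (n + 1)n / 2
Then P(n) = -2·L_0(n) - 4·L_1(n) - 8·L_2(n).
Expanding and collecting terms gives P(n) = -n² - 3n - 4.
Check: P(-1) = -2. ✓

P(n) = -n^2 - 3n - 4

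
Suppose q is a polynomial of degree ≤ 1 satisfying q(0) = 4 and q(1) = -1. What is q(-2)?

Write q(n) = an + b. Substituting each data point gives a linear system:
  b = 4
  a + b = -1
Solving the system yields a = -5, b = 4.
So q(n) = -5n + 4.
Then q(-2) = 14.

14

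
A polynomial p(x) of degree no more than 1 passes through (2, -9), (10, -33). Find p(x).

Write p(x) = ax + b. Substituting each data point gives a linear system:
  2a + b = -9
  10a + b = -33
Solving the system yields a = -3, b = -3.
So p(x) = -3x - 3.
Check: p(10) = -33. ✓

p(x) = -3x - 3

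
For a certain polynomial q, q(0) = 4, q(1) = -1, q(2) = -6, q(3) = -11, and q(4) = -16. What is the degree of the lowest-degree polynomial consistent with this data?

1

Forward differences of the values at u = 0, 1, 2, 3, 4:
  q  : 4  -1  -6  -11  -16
  Δ  : -5  -5  -5  -5
  Δ^2: 0  0  0
  Δ^3: 0  0
  Δ^4: 0
The first differences are constant (-5) and nonzero, while all higher differences vanish, so the minimal degree is 1.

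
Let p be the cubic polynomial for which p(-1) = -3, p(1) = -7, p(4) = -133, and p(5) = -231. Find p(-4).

3

Using the Lagrange interpolation formula with nodes -1, 1, 4, 5:
  L_0(u) = (u - 1)(u - 4)(u - 5) / -60
  L_1(u) = (u + 1)(u - 4)(u - 5) / 24
  L_2(u) = (u + 1)(u - 1)(u - 5) / -15
  L_3(u) = (u + 1)(u - 1)(u - 4) / 24
Then p(u) = -3·L_0(u) - 7·L_1(u) - 133·L_2(u) - 231·L_3(u).
Expanding and collecting terms gives p(u) = -u³ - 4u² - u - 1.
Evaluating at u = -4: p(-4) = 3.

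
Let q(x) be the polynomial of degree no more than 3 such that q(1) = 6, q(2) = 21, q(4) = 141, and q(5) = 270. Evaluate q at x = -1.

6

Using the Lagrange interpolation formula with nodes 1, 2, 4, 5:
  L_0(x) = (x - 2)(x - 4)(x - 5) / -12
  L_1(x) = (x - 1)(x - 4)(x - 5) / 6
  L_2(x) = (x - 1)(x - 2)(x - 5) / -6
  L_3(x) = (x - 1)(x - 2)(x - 4) / 12
Then q(x) = 6·L_0(x) + 21·L_1(x) + 141·L_2(x) + 270·L_3(x).
Expanding and collecting terms gives q(x) = 2x^3 + x^2 - 2x + 5.
Evaluating at x = -1: q(-1) = 6.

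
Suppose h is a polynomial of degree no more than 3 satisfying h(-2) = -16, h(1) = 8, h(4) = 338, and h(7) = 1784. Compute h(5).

Using the Lagrange interpolation formula with nodes -2, 1, 4, 7:
  L_0(s) = (s - 1)(s - 4)(s - 7) / -162
  L_1(s) = (s + 2)(s - 4)(s - 7) / 54
  L_2(s) = (s + 2)(s - 1)(s - 7) / -54
  L_3(s) = (s + 2)(s - 1)(s - 4) / 162
Then h(s) = -16·L_0(s) + 8·L_1(s) + 338·L_2(s) + 1784·L_3(s).
Expanding and collecting terms gives h(s) = 5s³ + 2s² - 5s + 6.
Evaluating at s = 5: h(5) = 656.

656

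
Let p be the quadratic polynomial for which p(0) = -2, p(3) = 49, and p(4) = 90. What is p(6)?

Write p(t) = at^2 + bt + c. Substituting each data point gives a linear system:
  c = -2
  9a + 3b + c = 49
  16a + 4b + c = 90
Solving the system yields a = 6, b = -1, c = -2.
So p(t) = 6t² - t - 2.
Then p(6) = 208.

208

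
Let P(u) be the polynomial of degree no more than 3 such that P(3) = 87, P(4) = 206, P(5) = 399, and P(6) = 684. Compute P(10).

3104

Write P(u) = au^3 + bu^2 + cu + d. Substituting each data point gives a linear system:
  27a + 9b + 3c + d = 87
  64a + 16b + 4c + d = 206
  125a + 25b + 5c + d = 399
  216a + 36b + 6c + d = 684
Solving the system yields a = 3, b = 1, c = 1, d = -6.
So P(u) = 3u³ + u² + u - 6.
Then P(10) = 3104.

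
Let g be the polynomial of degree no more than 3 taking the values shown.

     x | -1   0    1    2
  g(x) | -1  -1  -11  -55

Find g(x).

g(x) = -4x^3 - 5x^2 - x - 1

Using the Lagrange interpolation formula with nodes -1, 0, 1, 2:
  L_0(x) = x(x - 1)(x - 2) / -6
  L_1(x) = (x + 1)(x - 1)(x - 2) / 2
  L_2(x) = (x + 1)x(x - 2) / -2
  L_3(x) = (x + 1)x(x - 1) / 6
Then g(x) = -1·L_0(x) - 1·L_1(x) - 11·L_2(x) - 55·L_3(x).
Expanding and collecting terms gives g(x) = -4x^3 - 5x^2 - x - 1.
Check: g(0) = -1. ✓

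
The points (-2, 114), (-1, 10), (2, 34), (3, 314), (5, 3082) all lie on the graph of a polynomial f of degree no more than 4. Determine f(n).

Write f(n) = an^4 + bn^3 + cn^2 + dn + e. Substituting each data point gives a linear system:
  16a - 8b + 4c - 2d + e = 114
  a - b + c - d + e = 10
  16a + 8b + 4c + 2d + e = 34
  81a + 27b + 9c + 3d + e = 314
  625a + 125b + 25c + 5d + e = 3082
Solving the system yields a = 6, b = -4, c = -6, d = -4, e = 2.
So f(n) = 6n^4 - 4n^3 - 6n^2 - 4n + 2.
Check: f(2) = 34. ✓

f(n) = 6n^4 - 4n^3 - 6n^2 - 4n + 2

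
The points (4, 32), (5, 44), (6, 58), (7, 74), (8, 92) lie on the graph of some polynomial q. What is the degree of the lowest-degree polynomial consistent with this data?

Forward differences of the values at s = 4, 5, 6, 7, 8:
  q  : 32  44  58  74  92
  Δ  : 12  14  16  18
  Δ^2: 2  2  2
  Δ^3: 0  0
  Δ^4: 0
The second differences are constant (2) and nonzero, while all higher differences vanish, so the minimal degree is 2.

2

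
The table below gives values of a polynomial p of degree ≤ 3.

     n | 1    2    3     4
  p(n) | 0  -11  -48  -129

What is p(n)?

Write p(n) = an^3 + bn^2 + cn + d. Substituting each data point gives a linear system:
  a + b + c + d = 0
  8a + 4b + 2c + d = -11
  27a + 9b + 3c + d = -48
  64a + 16b + 4c + d = -129
Solving the system yields a = -3, b = 5, c = -5, d = 3.
So p(n) = -3n^3 + 5n^2 - 5n + 3.
Check: p(4) = -129. ✓

p(n) = -3n^3 + 5n^2 - 5n + 3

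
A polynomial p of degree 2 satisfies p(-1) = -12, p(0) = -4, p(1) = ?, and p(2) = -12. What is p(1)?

On equispaced nodes a degree-2 polynomial has vanishing third forward difference, so
  - p(-1) + 3·p(0) - 3·p(1) + p(2) = 0.
Substituting the known values and solving for p(1):
  -3·p(1) = 12
  p(1) = -4.

-4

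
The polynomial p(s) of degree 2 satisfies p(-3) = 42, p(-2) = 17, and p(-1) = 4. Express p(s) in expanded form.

p(s) = 6s^2 + 5s + 3

Write p(s) = as^2 + bs + c. Substituting each data point gives a linear system:
  9a - 3b + c = 42
  4a - 2b + c = 17
  a - b + c = 4
Solving the system yields a = 6, b = 5, c = 3.
So p(s) = 6s² + 5s + 3.
Check: p(-3) = 42. ✓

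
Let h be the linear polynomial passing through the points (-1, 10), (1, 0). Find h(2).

Write h(u) = au + b. Substituting each data point gives a linear system:
  -a + b = 10
  a + b = 0
Solving the system yields a = -5, b = 5.
So h(u) = -5u + 5.
Then h(2) = -5.

-5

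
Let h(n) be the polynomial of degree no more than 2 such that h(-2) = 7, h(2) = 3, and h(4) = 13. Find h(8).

57

Write h(n) = an^2 + bn + c. Substituting each data point gives a linear system:
  4a - 2b + c = 7
  4a + 2b + c = 3
  16a + 4b + c = 13
Solving the system yields a = 1, b = -1, c = 1.
So h(n) = n^2 - n + 1.
Then h(8) = 57.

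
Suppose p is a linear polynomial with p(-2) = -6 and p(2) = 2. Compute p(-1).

Write p(s) = as + b. Substituting each data point gives a linear system:
  -2a + b = -6
  2a + b = 2
Solving the system yields a = 2, b = -2.
So p(s) = 2s - 2.
Then p(-1) = -4.

-4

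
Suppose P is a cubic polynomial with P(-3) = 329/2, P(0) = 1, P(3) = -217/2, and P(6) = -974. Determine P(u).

Write P(u) = au^3 + bu^2 + cu + d. Substituting each data point gives a linear system:
  -27a + 9b - 3c + d = 329/2
  d = 1
  27a + 9b + 3c + d = -217/2
  216a + 36b + 6c + d = -974
Solving the system yields a = -5, b = 3, c = -1/2, d = 1.
So P(u) = -5u³ + 3u² - (1/2)u + 1.
Check: P(-3) = 329/2. ✓

P(u) = -5u^3 + 3u^2 - (1/2)u + 1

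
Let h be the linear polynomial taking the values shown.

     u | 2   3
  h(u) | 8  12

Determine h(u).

h(u) = 4u

Using the Lagrange interpolation formula with nodes 2, 3:
  L_0(u) = (u - 3) / -1
  L_1(u) = (u - 2) / 1
Then h(u) = 8·L_0(u) + 12·L_1(u).
Expanding and collecting terms gives h(u) = 4u.
Check: h(3) = 12. ✓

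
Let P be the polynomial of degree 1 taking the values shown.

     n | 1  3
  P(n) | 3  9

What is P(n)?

P(n) = 3n

Write P(n) = an + b. Substituting each data point gives a linear system:
  a + b = 3
  3a + b = 9
Solving the system yields a = 3, b = 0.
So P(n) = 3n.
Check: P(3) = 9. ✓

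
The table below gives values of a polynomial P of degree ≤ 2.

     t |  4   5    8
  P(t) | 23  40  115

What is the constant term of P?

-5

Write P(t) = at^2 + bt + c. Substituting each data point gives a linear system:
  16a + 4b + c = 23
  25a + 5b + c = 40
  64a + 8b + c = 115
Solving the system yields a = 2, b = -1, c = -5.
So P(t) = 2t² - t - 5.
The constant term is -5.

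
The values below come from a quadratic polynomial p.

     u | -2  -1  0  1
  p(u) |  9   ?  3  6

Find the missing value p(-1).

On equispaced nodes a degree-2 polynomial has vanishing third forward difference, so
  - p(-2) + 3·p(-1) - 3·p(0) + p(1) = 0.
Substituting the known values and solving for p(-1):
  3·p(-1) = 12
  p(-1) = 4.

4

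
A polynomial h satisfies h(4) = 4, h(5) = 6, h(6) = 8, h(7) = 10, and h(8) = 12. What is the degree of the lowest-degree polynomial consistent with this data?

1

Forward differences of the values at t = 4, 5, 6, 7, 8:
  h  : 4  6  8  10  12
  Δ  : 2  2  2  2
  Δ^2: 0  0  0
  Δ^3: 0  0
  Δ^4: 0
The first differences are constant (2) and nonzero, while all higher differences vanish, so the minimal degree is 1.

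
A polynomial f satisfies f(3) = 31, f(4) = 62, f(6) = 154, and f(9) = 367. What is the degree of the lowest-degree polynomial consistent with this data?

Divided differences on the nodes 3, 4, 6, 9:
  order 0: 31  62  154  367
  order 1: 31  46  71
  order 2: 5  5
  order 3: 0
The order-2 divided differences are all 5 (nonzero) and every higher order vanishes, so the data lies on a polynomial of degree exactly 2.

2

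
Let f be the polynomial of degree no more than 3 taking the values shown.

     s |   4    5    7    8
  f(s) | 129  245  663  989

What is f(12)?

Write f(s) = as^3 + bs^2 + cs + d. Substituting each data point gives a linear system:
  64a + 16b + 4c + d = 129
  125a + 25b + 5c + d = 245
  343a + 49b + 7c + d = 663
  512a + 64b + 8c + d = 989
Solving the system yields a = 2, b = -1, c = 3, d = 5.
So f(s) = 2s^3 - s^2 + 3s + 5.
Then f(12) = 3353.

3353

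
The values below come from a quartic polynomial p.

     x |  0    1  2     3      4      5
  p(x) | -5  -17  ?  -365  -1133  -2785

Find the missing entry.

-85

On equispaced nodes a degree-4 polynomial has vanishing fifth forward difference, so
  - p(0) + 5·p(1) - 10·p(2) + 10·p(3) - 5·p(4) + p(5) = 0.
Substituting the known values and solving for p(2):
  -10·p(2) = 850
  p(2) = -85.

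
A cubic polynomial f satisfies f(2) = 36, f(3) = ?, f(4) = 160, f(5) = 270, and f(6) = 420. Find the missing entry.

On equispaced nodes a degree-3 polynomial has vanishing fourth forward difference, so
  f(2) - 4·f(3) + 6·f(4) - 4·f(5) + f(6) = 0.
Substituting the known values and solving for f(3):
  -4·f(3) = -336
  f(3) = 84.

84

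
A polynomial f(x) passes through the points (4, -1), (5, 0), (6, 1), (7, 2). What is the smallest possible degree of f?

1

Forward differences of the values at x = 4, 5, 6, 7:
  f  : -1  0  1  2
  Δ  : 1  1  1
  Δ^2: 0  0
  Δ^3: 0
The first differences are constant (1) and nonzero, while all higher differences vanish, so the minimal degree is 1.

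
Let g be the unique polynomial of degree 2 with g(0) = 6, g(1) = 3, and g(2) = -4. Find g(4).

-30

Forward differences of the values at s = 0, 1, 2:
  g  : 6  3  -4
  Δ  : -3  -7
  Δ^2: -4
The second differences are constant, confirming degree 2.
Interpolating (Newton forward form) and evaluating at s = 4 gives g(4) = -30.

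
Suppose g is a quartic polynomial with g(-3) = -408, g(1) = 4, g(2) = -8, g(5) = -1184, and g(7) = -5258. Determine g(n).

Write g(n) = an^4 + bn^3 + cn^2 + dn + e. Substituting each data point gives a linear system:
  81a - 27b + 9c - 3d + e = -408
  a + b + c + d + e = 4
  16a + 8b + 4c + 2d + e = -8
  625a + 125b + 25c + 5d + e = -1184
  2401a + 343b + 49c + 7d + e = -5258
Solving the system yields a = -3, b = 6, c = -2, d = -3, e = 6.
So g(n) = -3n^4 + 6n^3 - 2n^2 - 3n + 6.
Check: g(5) = -1184. ✓

g(n) = -3n^4 + 6n^3 - 2n^2 - 3n + 6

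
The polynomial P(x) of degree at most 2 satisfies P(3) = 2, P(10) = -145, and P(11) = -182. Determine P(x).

Write P(x) = ax^2 + bx + c. Substituting each data point gives a linear system:
  9a + 3b + c = 2
  100a + 10b + c = -145
  121a + 11b + c = -182
Solving the system yields a = -2, b = 5, c = 5.
So P(x) = -2x^2 + 5x + 5.
Check: P(11) = -182. ✓

P(x) = -2x^2 + 5x + 5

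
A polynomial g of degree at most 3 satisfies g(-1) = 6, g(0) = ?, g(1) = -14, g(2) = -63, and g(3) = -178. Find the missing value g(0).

On equispaced nodes a degree-3 polynomial has vanishing fourth forward difference, so
  g(-1) - 4·g(0) + 6·g(1) - 4·g(2) + g(3) = 0.
Substituting the known values and solving for g(0):
  -4·g(0) = 4
  g(0) = -1.

-1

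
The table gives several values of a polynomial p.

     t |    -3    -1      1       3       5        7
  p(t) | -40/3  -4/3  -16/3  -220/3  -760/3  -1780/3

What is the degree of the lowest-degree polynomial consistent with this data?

3

Forward differences of the values at t = -3, -1, 1, 3, 5, 7:
  p  : -40/3  -4/3  -16/3  -220/3  -760/3  -1780/3
  Δ  : 12  -4  -68  -180  -340
  Δ^2: -16  -64  -112  -160
  Δ^3: -48  -48  -48
  Δ^4: 0  0
  Δ^5: 0
The third differences are constant (-48) and nonzero, while all higher differences vanish, so the minimal degree is 3.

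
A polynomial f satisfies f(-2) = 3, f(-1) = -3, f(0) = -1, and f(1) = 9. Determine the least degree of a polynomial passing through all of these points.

2

Forward differences of the values at t = -2, -1, 0, 1:
  f  : 3  -3  -1  9
  Δ  : -6  2  10
  Δ^2: 8  8
  Δ^3: 0
The second differences are constant (8) and nonzero, while all higher differences vanish, so the minimal degree is 2.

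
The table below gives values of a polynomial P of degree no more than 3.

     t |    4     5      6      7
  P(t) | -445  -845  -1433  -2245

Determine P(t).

Write P(t) = at^3 + bt^2 + ct + d. Substituting each data point gives a linear system:
  64a + 16b + 4c + d = -445
  125a + 25b + 5c + d = -845
  216a + 36b + 6c + d = -1433
  343a + 49b + 7c + d = -2245
Solving the system yields a = -6, b = -4, c = 2, d = -5.
So P(t) = -6t^3 - 4t^2 + 2t - 5.
Check: P(5) = -845. ✓

P(t) = -6t^3 - 4t^2 + 2t - 5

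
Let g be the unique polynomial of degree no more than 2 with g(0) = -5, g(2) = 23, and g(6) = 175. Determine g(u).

Using the Lagrange interpolation formula with nodes 0, 2, 6:
  L_0(u) = (u - 2)(u - 6) / 12
  L_1(u) = u(u - 6) / -8
  L_2(u) = u(u - 2) / 24
Then g(u) = -5·L_0(u) + 23·L_1(u) + 175·L_2(u).
Expanding and collecting terms gives g(u) = 4u^2 + 6u - 5.
Check: g(6) = 175. ✓

g(u) = 4u^2 + 6u - 5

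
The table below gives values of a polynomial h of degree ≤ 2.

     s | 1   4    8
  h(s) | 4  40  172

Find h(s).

Using the Lagrange interpolation formula with nodes 1, 4, 8:
  L_0(s) = (s - 4)(s - 8) / 21
  L_1(s) = (s - 1)(s - 8) / -12
  L_2(s) = (s - 1)(s - 4) / 28
Then h(s) = 4·L_0(s) + 40·L_1(s) + 172·L_2(s).
Expanding and collecting terms gives h(s) = 3s^2 - 3s + 4.
Check: h(1) = 4. ✓

h(s) = 3s^2 - 3s + 4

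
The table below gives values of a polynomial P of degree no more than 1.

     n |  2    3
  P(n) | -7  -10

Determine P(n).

Using the Lagrange interpolation formula with nodes 2, 3:
  L_0(n) = (n - 3) / -1
  L_1(n) = (n - 2) / 1
Then P(n) = -7·L_0(n) - 10·L_1(n).
Expanding and collecting terms gives P(n) = -3n - 1.
Check: P(3) = -10. ✓

P(n) = -3n - 1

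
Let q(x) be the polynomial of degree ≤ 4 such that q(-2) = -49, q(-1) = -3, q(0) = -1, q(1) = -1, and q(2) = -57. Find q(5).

Write q(x) = ax^4 + bx^3 + cx^2 + dx + e. Substituting each data point gives a linear system:
  16a - 8b + 4c - 2d + e = -49
  a - b + c - d + e = -3
  e = -1
  a + b + c + d + e = -1
  16a + 8b + 4c + 2d + e = -57
Solving the system yields a = -4, b = -1, c = 3, d = 2, e = -1.
So q(x) = -4x^4 - x^3 + 3x^2 + 2x - 1.
Then q(5) = -2541.

-2541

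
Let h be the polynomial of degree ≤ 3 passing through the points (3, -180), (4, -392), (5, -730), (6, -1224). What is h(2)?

-64

Forward differences of the values at s = 3, 4, 5, 6:
  h  : -180  -392  -730  -1224
  Δ  : -212  -338  -494
  Δ^2: -126  -156
  Δ^3: -30
The third differences are constant, confirming degree 3.
Interpolating (Newton forward form) and evaluating at s = 2 gives h(2) = -64.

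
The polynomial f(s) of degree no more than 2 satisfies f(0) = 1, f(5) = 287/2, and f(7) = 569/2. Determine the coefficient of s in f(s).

Write f(s) = as^2 + bs + c. Substituting each data point gives a linear system:
  c = 1
  25a + 5b + c = 287/2
  49a + 7b + c = 569/2
Solving the system yields a = 6, b = -3/2, c = 1.
So f(s) = 6s^2 - (3/2)s + 1.
The coefficient of s is -3/2.

-3/2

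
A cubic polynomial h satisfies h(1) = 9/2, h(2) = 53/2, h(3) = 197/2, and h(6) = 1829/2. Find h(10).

9045/2

Using the Lagrange interpolation formula with nodes 1, 2, 3, 6:
  L_0(u) = (u - 2)(u - 3)(u - 6) / -10
  L_1(u) = (u - 1)(u - 3)(u - 6) / 4
  L_2(u) = (u - 1)(u - 2)(u - 6) / -6
  L_3(u) = (u - 1)(u - 2)(u - 3) / 60
Then h(u) = 9/2·L_0(u) + 53/2·L_1(u) + 197/2·L_2(u) + 1829/2·L_3(u).
Expanding and collecting terms gives h(u) = 5u^3 - 5u^2 + 2u + 5/2.
Evaluating at u = 10: h(10) = 9045/2.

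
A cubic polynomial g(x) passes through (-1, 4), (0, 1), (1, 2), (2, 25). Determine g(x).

Using the Lagrange interpolation formula with nodes -1, 0, 1, 2:
  L_0(x) = x(x - 1)(x - 2) / -6
  L_1(x) = (x + 1)(x - 1)(x - 2) / 2
  L_2(x) = (x + 1)x(x - 2) / -2
  L_3(x) = (x + 1)x(x - 1) / 6
Then g(x) = 4·L_0(x) + 1·L_1(x) + 2·L_2(x) + 25·L_3(x).
Expanding and collecting terms gives g(x) = 3x^3 + 2x^2 - 4x + 1.
Check: g(-1) = 4. ✓

g(x) = 3x^3 + 2x^2 - 4x + 1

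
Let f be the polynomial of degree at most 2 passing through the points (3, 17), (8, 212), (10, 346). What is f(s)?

Write f(s) = as^2 + bs + c. Substituting each data point gives a linear system:
  9a + 3b + c = 17
  64a + 8b + c = 212
  100a + 10b + c = 346
Solving the system yields a = 4, b = -5, c = -4.
So f(s) = 4s^2 - 5s - 4.
Check: f(3) = 17. ✓

f(s) = 4s^2 - 5s - 4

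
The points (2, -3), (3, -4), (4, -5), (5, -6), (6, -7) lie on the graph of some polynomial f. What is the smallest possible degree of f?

1

Forward differences of the values at x = 2, 3, 4, 5, 6:
  f  : -3  -4  -5  -6  -7
  Δ  : -1  -1  -1  -1
  Δ^2: 0  0  0
  Δ^3: 0  0
  Δ^4: 0
The first differences are constant (-1) and nonzero, while all higher differences vanish, so the minimal degree is 1.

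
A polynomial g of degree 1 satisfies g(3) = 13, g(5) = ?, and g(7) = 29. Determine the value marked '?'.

21

On equispaced nodes a degree-1 polynomial has vanishing second forward difference, so
  g(3) - 2·g(5) + g(7) = 0.
Substituting the known values and solving for g(5):
  -2·g(5) = -42
  g(5) = 21.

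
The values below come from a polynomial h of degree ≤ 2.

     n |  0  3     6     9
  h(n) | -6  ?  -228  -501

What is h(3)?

-63

The 3 known points determine the degree-2 polynomial uniquely.
Write h(n) = an^2 + bn + c. Substituting each data point gives a linear system:
  c = -6
  36a + 6b + c = -228
  81a + 9b + c = -501
Solving the system yields a = -6, b = -1, c = -6.
So h(n) = -6n² - n - 6.
Then h(3) = -63.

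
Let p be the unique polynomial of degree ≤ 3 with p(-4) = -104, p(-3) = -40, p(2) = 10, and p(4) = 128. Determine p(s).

p(s) = 2s^3 + s^2 - 3s - 4

Write p(s) = as^3 + bs^2 + cs + d. Substituting each data point gives a linear system:
  -64a + 16b - 4c + d = -104
  -27a + 9b - 3c + d = -40
  8a + 4b + 2c + d = 10
  64a + 16b + 4c + d = 128
Solving the system yields a = 2, b = 1, c = -3, d = -4.
So p(s) = 2s^3 + s^2 - 3s - 4.
Check: p(4) = 128. ✓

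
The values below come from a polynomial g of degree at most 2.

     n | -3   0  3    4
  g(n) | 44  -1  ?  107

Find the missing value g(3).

62

The 3 known points determine the degree-2 polynomial uniquely.
Write g(n) = an^2 + bn + c. Substituting each data point gives a linear system:
  9a - 3b + c = 44
  c = -1
  16a + 4b + c = 107
Solving the system yields a = 6, b = 3, c = -1.
So g(n) = 6n^2 + 3n - 1.
Then g(3) = 62.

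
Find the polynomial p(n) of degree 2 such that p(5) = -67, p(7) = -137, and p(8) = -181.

p(n) = -3n^2 + n + 3

Using the Lagrange interpolation formula with nodes 5, 7, 8:
  L_0(n) = (n - 7)(n - 8) / 6
  L_1(n) = (n - 5)(n - 8) / -2
  L_2(n) = (n - 5)(n - 7) / 3
Then p(n) = -67·L_0(n) - 137·L_1(n) - 181·L_2(n).
Expanding and collecting terms gives p(n) = -3n^2 + n + 3.
Check: p(7) = -137. ✓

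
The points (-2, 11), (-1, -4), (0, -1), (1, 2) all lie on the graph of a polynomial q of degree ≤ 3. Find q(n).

Write q(n) = an^3 + bn^2 + cn + d. Substituting each data point gives a linear system:
  -8a + 4b - 2c + d = 11
  -a + b - c + d = -4
  d = -1
  a + b + c + d = 2
Solving the system yields a = -3, b = 0, c = 6, d = -1.
So q(n) = -3n^3 + 6n - 1.
Check: q(-2) = 11. ✓

q(n) = -3n^3 + 6n - 1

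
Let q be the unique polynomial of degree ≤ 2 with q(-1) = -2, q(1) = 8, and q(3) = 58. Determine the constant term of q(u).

-2

Write q(u) = au^2 + bu + c. Substituting each data point gives a linear system:
  a - b + c = -2
  a + b + c = 8
  9a + 3b + c = 58
Solving the system yields a = 5, b = 5, c = -2.
So q(u) = 5u^2 + 5u - 2.
The constant term is -2.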